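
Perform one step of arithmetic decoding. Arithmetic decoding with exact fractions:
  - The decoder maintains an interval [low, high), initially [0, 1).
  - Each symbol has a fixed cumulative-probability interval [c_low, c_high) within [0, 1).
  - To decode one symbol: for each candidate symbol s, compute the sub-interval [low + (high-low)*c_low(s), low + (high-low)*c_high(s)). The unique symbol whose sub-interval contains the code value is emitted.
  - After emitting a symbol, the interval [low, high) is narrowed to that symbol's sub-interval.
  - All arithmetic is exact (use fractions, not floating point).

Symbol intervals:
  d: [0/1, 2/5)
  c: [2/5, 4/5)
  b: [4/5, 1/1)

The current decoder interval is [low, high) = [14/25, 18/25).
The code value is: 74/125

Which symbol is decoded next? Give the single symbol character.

Interval width = high − low = 18/25 − 14/25 = 4/25
Scaled code = (code − low) / width = (74/125 − 14/25) / 4/25 = 1/5
  d: [0/1, 2/5) ← scaled code falls here ✓
  c: [2/5, 4/5) 
  b: [4/5, 1/1) 

Answer: d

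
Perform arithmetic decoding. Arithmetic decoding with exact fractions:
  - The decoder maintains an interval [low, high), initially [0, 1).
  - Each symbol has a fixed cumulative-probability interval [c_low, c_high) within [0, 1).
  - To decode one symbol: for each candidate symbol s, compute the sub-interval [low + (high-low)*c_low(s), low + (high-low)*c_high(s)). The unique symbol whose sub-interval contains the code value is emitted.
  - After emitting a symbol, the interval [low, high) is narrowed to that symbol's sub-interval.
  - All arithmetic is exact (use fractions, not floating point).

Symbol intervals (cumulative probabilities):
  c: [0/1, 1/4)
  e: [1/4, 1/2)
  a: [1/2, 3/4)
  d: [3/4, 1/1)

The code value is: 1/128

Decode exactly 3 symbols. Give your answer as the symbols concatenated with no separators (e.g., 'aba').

Step 1: interval [0/1, 1/1), width = 1/1 - 0/1 = 1/1
  'c': [0/1 + 1/1*0/1, 0/1 + 1/1*1/4) = [0/1, 1/4) <- contains code 1/128
  'e': [0/1 + 1/1*1/4, 0/1 + 1/1*1/2) = [1/4, 1/2)
  'a': [0/1 + 1/1*1/2, 0/1 + 1/1*3/4) = [1/2, 3/4)
  'd': [0/1 + 1/1*3/4, 0/1 + 1/1*1/1) = [3/4, 1/1)
  emit 'c', narrow to [0/1, 1/4)
Step 2: interval [0/1, 1/4), width = 1/4 - 0/1 = 1/4
  'c': [0/1 + 1/4*0/1, 0/1 + 1/4*1/4) = [0/1, 1/16) <- contains code 1/128
  'e': [0/1 + 1/4*1/4, 0/1 + 1/4*1/2) = [1/16, 1/8)
  'a': [0/1 + 1/4*1/2, 0/1 + 1/4*3/4) = [1/8, 3/16)
  'd': [0/1 + 1/4*3/4, 0/1 + 1/4*1/1) = [3/16, 1/4)
  emit 'c', narrow to [0/1, 1/16)
Step 3: interval [0/1, 1/16), width = 1/16 - 0/1 = 1/16
  'c': [0/1 + 1/16*0/1, 0/1 + 1/16*1/4) = [0/1, 1/64) <- contains code 1/128
  'e': [0/1 + 1/16*1/4, 0/1 + 1/16*1/2) = [1/64, 1/32)
  'a': [0/1 + 1/16*1/2, 0/1 + 1/16*3/4) = [1/32, 3/64)
  'd': [0/1 + 1/16*3/4, 0/1 + 1/16*1/1) = [3/64, 1/16)
  emit 'c', narrow to [0/1, 1/64)

Answer: ccc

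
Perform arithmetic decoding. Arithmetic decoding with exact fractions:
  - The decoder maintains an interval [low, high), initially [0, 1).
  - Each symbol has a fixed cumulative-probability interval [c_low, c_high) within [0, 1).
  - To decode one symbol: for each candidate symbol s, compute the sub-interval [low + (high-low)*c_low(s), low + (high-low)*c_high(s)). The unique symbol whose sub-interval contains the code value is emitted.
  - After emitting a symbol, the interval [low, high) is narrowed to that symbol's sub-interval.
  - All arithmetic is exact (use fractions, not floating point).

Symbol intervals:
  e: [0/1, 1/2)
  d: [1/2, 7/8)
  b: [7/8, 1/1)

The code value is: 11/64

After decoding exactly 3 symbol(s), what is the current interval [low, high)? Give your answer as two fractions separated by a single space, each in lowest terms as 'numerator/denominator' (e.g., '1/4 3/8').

Answer: 1/8 7/32

Derivation:
Step 1: interval [0/1, 1/1), width = 1/1 - 0/1 = 1/1
  'e': [0/1 + 1/1*0/1, 0/1 + 1/1*1/2) = [0/1, 1/2) <- contains code 11/64
  'd': [0/1 + 1/1*1/2, 0/1 + 1/1*7/8) = [1/2, 7/8)
  'b': [0/1 + 1/1*7/8, 0/1 + 1/1*1/1) = [7/8, 1/1)
  emit 'e', narrow to [0/1, 1/2)
Step 2: interval [0/1, 1/2), width = 1/2 - 0/1 = 1/2
  'e': [0/1 + 1/2*0/1, 0/1 + 1/2*1/2) = [0/1, 1/4) <- contains code 11/64
  'd': [0/1 + 1/2*1/2, 0/1 + 1/2*7/8) = [1/4, 7/16)
  'b': [0/1 + 1/2*7/8, 0/1 + 1/2*1/1) = [7/16, 1/2)
  emit 'e', narrow to [0/1, 1/4)
Step 3: interval [0/1, 1/4), width = 1/4 - 0/1 = 1/4
  'e': [0/1 + 1/4*0/1, 0/1 + 1/4*1/2) = [0/1, 1/8)
  'd': [0/1 + 1/4*1/2, 0/1 + 1/4*7/8) = [1/8, 7/32) <- contains code 11/64
  'b': [0/1 + 1/4*7/8, 0/1 + 1/4*1/1) = [7/32, 1/4)
  emit 'd', narrow to [1/8, 7/32)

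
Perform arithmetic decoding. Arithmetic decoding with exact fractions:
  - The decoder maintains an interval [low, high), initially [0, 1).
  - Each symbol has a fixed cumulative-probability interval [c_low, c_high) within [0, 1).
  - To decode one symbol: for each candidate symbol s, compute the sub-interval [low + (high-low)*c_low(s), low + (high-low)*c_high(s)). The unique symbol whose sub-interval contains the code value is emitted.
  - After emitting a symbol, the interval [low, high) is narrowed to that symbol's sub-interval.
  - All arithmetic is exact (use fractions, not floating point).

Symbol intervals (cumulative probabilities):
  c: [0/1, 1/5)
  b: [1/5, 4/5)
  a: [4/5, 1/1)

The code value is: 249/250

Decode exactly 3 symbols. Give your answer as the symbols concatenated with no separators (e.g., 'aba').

Answer: aaa

Derivation:
Step 1: interval [0/1, 1/1), width = 1/1 - 0/1 = 1/1
  'c': [0/1 + 1/1*0/1, 0/1 + 1/1*1/5) = [0/1, 1/5)
  'b': [0/1 + 1/1*1/5, 0/1 + 1/1*4/5) = [1/5, 4/5)
  'a': [0/1 + 1/1*4/5, 0/1 + 1/1*1/1) = [4/5, 1/1) <- contains code 249/250
  emit 'a', narrow to [4/5, 1/1)
Step 2: interval [4/5, 1/1), width = 1/1 - 4/5 = 1/5
  'c': [4/5 + 1/5*0/1, 4/5 + 1/5*1/5) = [4/5, 21/25)
  'b': [4/5 + 1/5*1/5, 4/5 + 1/5*4/5) = [21/25, 24/25)
  'a': [4/5 + 1/5*4/5, 4/5 + 1/5*1/1) = [24/25, 1/1) <- contains code 249/250
  emit 'a', narrow to [24/25, 1/1)
Step 3: interval [24/25, 1/1), width = 1/1 - 24/25 = 1/25
  'c': [24/25 + 1/25*0/1, 24/25 + 1/25*1/5) = [24/25, 121/125)
  'b': [24/25 + 1/25*1/5, 24/25 + 1/25*4/5) = [121/125, 124/125)
  'a': [24/25 + 1/25*4/5, 24/25 + 1/25*1/1) = [124/125, 1/1) <- contains code 249/250
  emit 'a', narrow to [124/125, 1/1)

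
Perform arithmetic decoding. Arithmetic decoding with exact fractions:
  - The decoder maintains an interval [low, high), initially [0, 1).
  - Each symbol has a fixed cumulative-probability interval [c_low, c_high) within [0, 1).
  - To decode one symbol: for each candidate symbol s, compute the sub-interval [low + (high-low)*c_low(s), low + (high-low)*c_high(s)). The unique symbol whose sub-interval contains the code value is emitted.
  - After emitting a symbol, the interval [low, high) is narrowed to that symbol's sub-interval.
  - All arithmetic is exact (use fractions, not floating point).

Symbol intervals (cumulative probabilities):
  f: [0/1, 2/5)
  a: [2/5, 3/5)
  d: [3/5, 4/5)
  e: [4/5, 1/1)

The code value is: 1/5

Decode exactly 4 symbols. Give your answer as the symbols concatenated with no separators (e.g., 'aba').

Answer: faaa

Derivation:
Step 1: interval [0/1, 1/1), width = 1/1 - 0/1 = 1/1
  'f': [0/1 + 1/1*0/1, 0/1 + 1/1*2/5) = [0/1, 2/5) <- contains code 1/5
  'a': [0/1 + 1/1*2/5, 0/1 + 1/1*3/5) = [2/5, 3/5)
  'd': [0/1 + 1/1*3/5, 0/1 + 1/1*4/5) = [3/5, 4/5)
  'e': [0/1 + 1/1*4/5, 0/1 + 1/1*1/1) = [4/5, 1/1)
  emit 'f', narrow to [0/1, 2/5)
Step 2: interval [0/1, 2/5), width = 2/5 - 0/1 = 2/5
  'f': [0/1 + 2/5*0/1, 0/1 + 2/5*2/5) = [0/1, 4/25)
  'a': [0/1 + 2/5*2/5, 0/1 + 2/5*3/5) = [4/25, 6/25) <- contains code 1/5
  'd': [0/1 + 2/5*3/5, 0/1 + 2/5*4/5) = [6/25, 8/25)
  'e': [0/1 + 2/5*4/5, 0/1 + 2/5*1/1) = [8/25, 2/5)
  emit 'a', narrow to [4/25, 6/25)
Step 3: interval [4/25, 6/25), width = 6/25 - 4/25 = 2/25
  'f': [4/25 + 2/25*0/1, 4/25 + 2/25*2/5) = [4/25, 24/125)
  'a': [4/25 + 2/25*2/5, 4/25 + 2/25*3/5) = [24/125, 26/125) <- contains code 1/5
  'd': [4/25 + 2/25*3/5, 4/25 + 2/25*4/5) = [26/125, 28/125)
  'e': [4/25 + 2/25*4/5, 4/25 + 2/25*1/1) = [28/125, 6/25)
  emit 'a', narrow to [24/125, 26/125)
Step 4: interval [24/125, 26/125), width = 26/125 - 24/125 = 2/125
  'f': [24/125 + 2/125*0/1, 24/125 + 2/125*2/5) = [24/125, 124/625)
  'a': [24/125 + 2/125*2/5, 24/125 + 2/125*3/5) = [124/625, 126/625) <- contains code 1/5
  'd': [24/125 + 2/125*3/5, 24/125 + 2/125*4/5) = [126/625, 128/625)
  'e': [24/125 + 2/125*4/5, 24/125 + 2/125*1/1) = [128/625, 26/125)
  emit 'a', narrow to [124/625, 126/625)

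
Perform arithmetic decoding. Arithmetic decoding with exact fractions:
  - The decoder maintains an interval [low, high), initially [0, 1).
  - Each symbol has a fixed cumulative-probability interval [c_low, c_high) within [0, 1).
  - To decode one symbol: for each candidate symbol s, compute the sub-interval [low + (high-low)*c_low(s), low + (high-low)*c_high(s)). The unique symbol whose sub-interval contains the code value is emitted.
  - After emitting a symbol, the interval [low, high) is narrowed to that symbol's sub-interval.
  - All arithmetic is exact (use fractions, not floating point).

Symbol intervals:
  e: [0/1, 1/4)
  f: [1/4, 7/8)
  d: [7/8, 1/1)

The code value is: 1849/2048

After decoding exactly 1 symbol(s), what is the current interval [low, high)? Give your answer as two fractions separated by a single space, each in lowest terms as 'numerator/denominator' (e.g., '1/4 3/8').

Answer: 7/8 1/1

Derivation:
Step 1: interval [0/1, 1/1), width = 1/1 - 0/1 = 1/1
  'e': [0/1 + 1/1*0/1, 0/1 + 1/1*1/4) = [0/1, 1/4)
  'f': [0/1 + 1/1*1/4, 0/1 + 1/1*7/8) = [1/4, 7/8)
  'd': [0/1 + 1/1*7/8, 0/1 + 1/1*1/1) = [7/8, 1/1) <- contains code 1849/2048
  emit 'd', narrow to [7/8, 1/1)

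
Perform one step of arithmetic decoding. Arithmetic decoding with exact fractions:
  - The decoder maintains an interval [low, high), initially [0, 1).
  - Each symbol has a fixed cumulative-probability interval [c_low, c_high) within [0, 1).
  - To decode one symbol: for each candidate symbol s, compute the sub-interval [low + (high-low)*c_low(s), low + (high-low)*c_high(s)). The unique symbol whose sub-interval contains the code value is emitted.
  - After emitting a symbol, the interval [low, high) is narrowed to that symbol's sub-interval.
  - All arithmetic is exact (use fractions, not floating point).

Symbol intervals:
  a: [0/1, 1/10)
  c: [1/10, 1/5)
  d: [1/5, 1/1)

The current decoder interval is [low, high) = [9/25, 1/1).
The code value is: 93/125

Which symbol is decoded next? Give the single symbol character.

Interval width = high − low = 1/1 − 9/25 = 16/25
Scaled code = (code − low) / width = (93/125 − 9/25) / 16/25 = 3/5
  a: [0/1, 1/10) 
  c: [1/10, 1/5) 
  d: [1/5, 1/1) ← scaled code falls here ✓

Answer: d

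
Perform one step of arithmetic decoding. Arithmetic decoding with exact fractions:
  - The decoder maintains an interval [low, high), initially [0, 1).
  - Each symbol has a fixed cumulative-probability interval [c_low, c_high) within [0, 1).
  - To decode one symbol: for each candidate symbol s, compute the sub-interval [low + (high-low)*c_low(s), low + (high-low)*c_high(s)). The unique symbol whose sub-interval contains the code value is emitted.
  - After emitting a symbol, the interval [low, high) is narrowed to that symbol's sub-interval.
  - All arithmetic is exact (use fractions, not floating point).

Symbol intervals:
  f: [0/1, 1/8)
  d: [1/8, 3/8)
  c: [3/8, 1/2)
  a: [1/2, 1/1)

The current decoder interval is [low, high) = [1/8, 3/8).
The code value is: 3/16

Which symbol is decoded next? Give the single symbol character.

Answer: d

Derivation:
Interval width = high − low = 3/8 − 1/8 = 1/4
Scaled code = (code − low) / width = (3/16 − 1/8) / 1/4 = 1/4
  f: [0/1, 1/8) 
  d: [1/8, 3/8) ← scaled code falls here ✓
  c: [3/8, 1/2) 
  a: [1/2, 1/1) 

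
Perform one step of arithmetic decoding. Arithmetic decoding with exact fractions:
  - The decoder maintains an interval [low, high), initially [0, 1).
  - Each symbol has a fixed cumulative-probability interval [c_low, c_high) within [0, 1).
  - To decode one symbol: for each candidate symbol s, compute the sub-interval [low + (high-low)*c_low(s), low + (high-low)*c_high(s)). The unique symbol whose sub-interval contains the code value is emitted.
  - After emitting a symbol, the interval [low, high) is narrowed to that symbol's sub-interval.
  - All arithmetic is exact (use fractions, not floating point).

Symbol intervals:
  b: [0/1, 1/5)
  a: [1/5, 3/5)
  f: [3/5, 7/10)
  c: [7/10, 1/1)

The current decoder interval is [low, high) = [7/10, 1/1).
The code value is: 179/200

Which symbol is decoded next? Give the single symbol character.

Interval width = high − low = 1/1 − 7/10 = 3/10
Scaled code = (code − low) / width = (179/200 − 7/10) / 3/10 = 13/20
  b: [0/1, 1/5) 
  a: [1/5, 3/5) 
  f: [3/5, 7/10) ← scaled code falls here ✓
  c: [7/10, 1/1) 

Answer: f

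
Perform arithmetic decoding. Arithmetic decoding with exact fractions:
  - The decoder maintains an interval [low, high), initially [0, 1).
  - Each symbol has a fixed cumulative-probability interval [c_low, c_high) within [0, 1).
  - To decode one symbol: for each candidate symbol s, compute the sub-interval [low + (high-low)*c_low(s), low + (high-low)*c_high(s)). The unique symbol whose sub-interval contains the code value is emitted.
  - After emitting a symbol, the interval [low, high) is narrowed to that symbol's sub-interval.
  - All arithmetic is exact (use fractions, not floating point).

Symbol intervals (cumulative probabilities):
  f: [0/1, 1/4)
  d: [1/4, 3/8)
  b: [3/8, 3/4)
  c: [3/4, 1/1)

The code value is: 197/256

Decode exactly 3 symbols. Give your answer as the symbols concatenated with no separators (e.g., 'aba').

Answer: cfd

Derivation:
Step 1: interval [0/1, 1/1), width = 1/1 - 0/1 = 1/1
  'f': [0/1 + 1/1*0/1, 0/1 + 1/1*1/4) = [0/1, 1/4)
  'd': [0/1 + 1/1*1/4, 0/1 + 1/1*3/8) = [1/4, 3/8)
  'b': [0/1 + 1/1*3/8, 0/1 + 1/1*3/4) = [3/8, 3/4)
  'c': [0/1 + 1/1*3/4, 0/1 + 1/1*1/1) = [3/4, 1/1) <- contains code 197/256
  emit 'c', narrow to [3/4, 1/1)
Step 2: interval [3/4, 1/1), width = 1/1 - 3/4 = 1/4
  'f': [3/4 + 1/4*0/1, 3/4 + 1/4*1/4) = [3/4, 13/16) <- contains code 197/256
  'd': [3/4 + 1/4*1/4, 3/4 + 1/4*3/8) = [13/16, 27/32)
  'b': [3/4 + 1/4*3/8, 3/4 + 1/4*3/4) = [27/32, 15/16)
  'c': [3/4 + 1/4*3/4, 3/4 + 1/4*1/1) = [15/16, 1/1)
  emit 'f', narrow to [3/4, 13/16)
Step 3: interval [3/4, 13/16), width = 13/16 - 3/4 = 1/16
  'f': [3/4 + 1/16*0/1, 3/4 + 1/16*1/4) = [3/4, 49/64)
  'd': [3/4 + 1/16*1/4, 3/4 + 1/16*3/8) = [49/64, 99/128) <- contains code 197/256
  'b': [3/4 + 1/16*3/8, 3/4 + 1/16*3/4) = [99/128, 51/64)
  'c': [3/4 + 1/16*3/4, 3/4 + 1/16*1/1) = [51/64, 13/16)
  emit 'd', narrow to [49/64, 99/128)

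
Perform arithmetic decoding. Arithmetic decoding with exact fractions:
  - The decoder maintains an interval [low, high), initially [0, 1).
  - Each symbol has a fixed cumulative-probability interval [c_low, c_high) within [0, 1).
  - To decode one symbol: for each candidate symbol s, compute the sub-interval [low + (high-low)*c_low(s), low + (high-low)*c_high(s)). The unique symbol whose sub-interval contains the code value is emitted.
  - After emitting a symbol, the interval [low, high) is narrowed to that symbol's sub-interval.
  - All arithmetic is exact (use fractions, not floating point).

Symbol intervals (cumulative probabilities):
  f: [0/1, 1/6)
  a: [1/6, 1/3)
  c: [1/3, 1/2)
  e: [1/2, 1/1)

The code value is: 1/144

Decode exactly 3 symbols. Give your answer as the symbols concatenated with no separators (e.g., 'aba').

Step 1: interval [0/1, 1/1), width = 1/1 - 0/1 = 1/1
  'f': [0/1 + 1/1*0/1, 0/1 + 1/1*1/6) = [0/1, 1/6) <- contains code 1/144
  'a': [0/1 + 1/1*1/6, 0/1 + 1/1*1/3) = [1/6, 1/3)
  'c': [0/1 + 1/1*1/3, 0/1 + 1/1*1/2) = [1/3, 1/2)
  'e': [0/1 + 1/1*1/2, 0/1 + 1/1*1/1) = [1/2, 1/1)
  emit 'f', narrow to [0/1, 1/6)
Step 2: interval [0/1, 1/6), width = 1/6 - 0/1 = 1/6
  'f': [0/1 + 1/6*0/1, 0/1 + 1/6*1/6) = [0/1, 1/36) <- contains code 1/144
  'a': [0/1 + 1/6*1/6, 0/1 + 1/6*1/3) = [1/36, 1/18)
  'c': [0/1 + 1/6*1/3, 0/1 + 1/6*1/2) = [1/18, 1/12)
  'e': [0/1 + 1/6*1/2, 0/1 + 1/6*1/1) = [1/12, 1/6)
  emit 'f', narrow to [0/1, 1/36)
Step 3: interval [0/1, 1/36), width = 1/36 - 0/1 = 1/36
  'f': [0/1 + 1/36*0/1, 0/1 + 1/36*1/6) = [0/1, 1/216)
  'a': [0/1 + 1/36*1/6, 0/1 + 1/36*1/3) = [1/216, 1/108) <- contains code 1/144
  'c': [0/1 + 1/36*1/3, 0/1 + 1/36*1/2) = [1/108, 1/72)
  'e': [0/1 + 1/36*1/2, 0/1 + 1/36*1/1) = [1/72, 1/36)
  emit 'a', narrow to [1/216, 1/108)

Answer: ffa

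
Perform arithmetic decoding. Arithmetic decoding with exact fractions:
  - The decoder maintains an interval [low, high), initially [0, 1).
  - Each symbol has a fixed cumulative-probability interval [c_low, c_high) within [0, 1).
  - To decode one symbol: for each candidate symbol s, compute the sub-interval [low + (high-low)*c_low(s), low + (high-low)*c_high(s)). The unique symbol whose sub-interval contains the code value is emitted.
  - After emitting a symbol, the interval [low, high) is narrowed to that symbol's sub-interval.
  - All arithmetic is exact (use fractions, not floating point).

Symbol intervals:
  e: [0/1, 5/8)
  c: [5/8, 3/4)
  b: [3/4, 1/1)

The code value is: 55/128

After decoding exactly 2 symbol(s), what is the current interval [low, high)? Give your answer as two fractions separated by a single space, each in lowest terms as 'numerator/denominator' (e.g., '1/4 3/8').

Answer: 25/64 15/32

Derivation:
Step 1: interval [0/1, 1/1), width = 1/1 - 0/1 = 1/1
  'e': [0/1 + 1/1*0/1, 0/1 + 1/1*5/8) = [0/1, 5/8) <- contains code 55/128
  'c': [0/1 + 1/1*5/8, 0/1 + 1/1*3/4) = [5/8, 3/4)
  'b': [0/1 + 1/1*3/4, 0/1 + 1/1*1/1) = [3/4, 1/1)
  emit 'e', narrow to [0/1, 5/8)
Step 2: interval [0/1, 5/8), width = 5/8 - 0/1 = 5/8
  'e': [0/1 + 5/8*0/1, 0/1 + 5/8*5/8) = [0/1, 25/64)
  'c': [0/1 + 5/8*5/8, 0/1 + 5/8*3/4) = [25/64, 15/32) <- contains code 55/128
  'b': [0/1 + 5/8*3/4, 0/1 + 5/8*1/1) = [15/32, 5/8)
  emit 'c', narrow to [25/64, 15/32)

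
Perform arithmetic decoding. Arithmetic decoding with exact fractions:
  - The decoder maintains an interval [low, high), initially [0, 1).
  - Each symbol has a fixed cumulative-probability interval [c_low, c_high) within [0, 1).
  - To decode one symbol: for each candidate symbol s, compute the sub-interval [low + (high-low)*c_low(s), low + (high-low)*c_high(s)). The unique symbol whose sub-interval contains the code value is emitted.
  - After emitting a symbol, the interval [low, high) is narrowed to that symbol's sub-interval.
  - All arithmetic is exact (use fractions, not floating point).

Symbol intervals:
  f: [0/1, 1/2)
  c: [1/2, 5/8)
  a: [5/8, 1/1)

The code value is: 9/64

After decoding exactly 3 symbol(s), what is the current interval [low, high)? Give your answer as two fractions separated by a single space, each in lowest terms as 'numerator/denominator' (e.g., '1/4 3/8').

Step 1: interval [0/1, 1/1), width = 1/1 - 0/1 = 1/1
  'f': [0/1 + 1/1*0/1, 0/1 + 1/1*1/2) = [0/1, 1/2) <- contains code 9/64
  'c': [0/1 + 1/1*1/2, 0/1 + 1/1*5/8) = [1/2, 5/8)
  'a': [0/1 + 1/1*5/8, 0/1 + 1/1*1/1) = [5/8, 1/1)
  emit 'f', narrow to [0/1, 1/2)
Step 2: interval [0/1, 1/2), width = 1/2 - 0/1 = 1/2
  'f': [0/1 + 1/2*0/1, 0/1 + 1/2*1/2) = [0/1, 1/4) <- contains code 9/64
  'c': [0/1 + 1/2*1/2, 0/1 + 1/2*5/8) = [1/4, 5/16)
  'a': [0/1 + 1/2*5/8, 0/1 + 1/2*1/1) = [5/16, 1/2)
  emit 'f', narrow to [0/1, 1/4)
Step 3: interval [0/1, 1/4), width = 1/4 - 0/1 = 1/4
  'f': [0/1 + 1/4*0/1, 0/1 + 1/4*1/2) = [0/1, 1/8)
  'c': [0/1 + 1/4*1/2, 0/1 + 1/4*5/8) = [1/8, 5/32) <- contains code 9/64
  'a': [0/1 + 1/4*5/8, 0/1 + 1/4*1/1) = [5/32, 1/4)
  emit 'c', narrow to [1/8, 5/32)

Answer: 1/8 5/32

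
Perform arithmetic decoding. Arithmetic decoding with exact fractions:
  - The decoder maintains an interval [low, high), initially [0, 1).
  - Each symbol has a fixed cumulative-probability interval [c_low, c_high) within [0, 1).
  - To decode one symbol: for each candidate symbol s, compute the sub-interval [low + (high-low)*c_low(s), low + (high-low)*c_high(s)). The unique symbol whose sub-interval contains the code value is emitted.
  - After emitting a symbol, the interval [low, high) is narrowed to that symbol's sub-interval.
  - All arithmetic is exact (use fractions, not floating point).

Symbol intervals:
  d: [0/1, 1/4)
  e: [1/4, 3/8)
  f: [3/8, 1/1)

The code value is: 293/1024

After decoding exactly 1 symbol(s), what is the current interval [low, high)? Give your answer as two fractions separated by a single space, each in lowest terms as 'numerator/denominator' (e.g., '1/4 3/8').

Step 1: interval [0/1, 1/1), width = 1/1 - 0/1 = 1/1
  'd': [0/1 + 1/1*0/1, 0/1 + 1/1*1/4) = [0/1, 1/4)
  'e': [0/1 + 1/1*1/4, 0/1 + 1/1*3/8) = [1/4, 3/8) <- contains code 293/1024
  'f': [0/1 + 1/1*3/8, 0/1 + 1/1*1/1) = [3/8, 1/1)
  emit 'e', narrow to [1/4, 3/8)

Answer: 1/4 3/8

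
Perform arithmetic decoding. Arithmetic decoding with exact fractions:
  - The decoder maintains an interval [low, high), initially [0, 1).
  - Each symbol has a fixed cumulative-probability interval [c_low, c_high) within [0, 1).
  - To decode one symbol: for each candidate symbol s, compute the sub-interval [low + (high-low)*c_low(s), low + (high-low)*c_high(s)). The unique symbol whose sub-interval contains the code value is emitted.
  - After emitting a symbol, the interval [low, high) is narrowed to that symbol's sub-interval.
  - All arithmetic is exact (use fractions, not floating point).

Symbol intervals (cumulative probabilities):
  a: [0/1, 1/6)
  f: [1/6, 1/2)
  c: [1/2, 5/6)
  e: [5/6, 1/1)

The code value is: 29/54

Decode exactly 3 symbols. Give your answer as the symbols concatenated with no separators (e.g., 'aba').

Answer: cac

Derivation:
Step 1: interval [0/1, 1/1), width = 1/1 - 0/1 = 1/1
  'a': [0/1 + 1/1*0/1, 0/1 + 1/1*1/6) = [0/1, 1/6)
  'f': [0/1 + 1/1*1/6, 0/1 + 1/1*1/2) = [1/6, 1/2)
  'c': [0/1 + 1/1*1/2, 0/1 + 1/1*5/6) = [1/2, 5/6) <- contains code 29/54
  'e': [0/1 + 1/1*5/6, 0/1 + 1/1*1/1) = [5/6, 1/1)
  emit 'c', narrow to [1/2, 5/6)
Step 2: interval [1/2, 5/6), width = 5/6 - 1/2 = 1/3
  'a': [1/2 + 1/3*0/1, 1/2 + 1/3*1/6) = [1/2, 5/9) <- contains code 29/54
  'f': [1/2 + 1/3*1/6, 1/2 + 1/3*1/2) = [5/9, 2/3)
  'c': [1/2 + 1/3*1/2, 1/2 + 1/3*5/6) = [2/3, 7/9)
  'e': [1/2 + 1/3*5/6, 1/2 + 1/3*1/1) = [7/9, 5/6)
  emit 'a', narrow to [1/2, 5/9)
Step 3: interval [1/2, 5/9), width = 5/9 - 1/2 = 1/18
  'a': [1/2 + 1/18*0/1, 1/2 + 1/18*1/6) = [1/2, 55/108)
  'f': [1/2 + 1/18*1/6, 1/2 + 1/18*1/2) = [55/108, 19/36)
  'c': [1/2 + 1/18*1/2, 1/2 + 1/18*5/6) = [19/36, 59/108) <- contains code 29/54
  'e': [1/2 + 1/18*5/6, 1/2 + 1/18*1/1) = [59/108, 5/9)
  emit 'c', narrow to [19/36, 59/108)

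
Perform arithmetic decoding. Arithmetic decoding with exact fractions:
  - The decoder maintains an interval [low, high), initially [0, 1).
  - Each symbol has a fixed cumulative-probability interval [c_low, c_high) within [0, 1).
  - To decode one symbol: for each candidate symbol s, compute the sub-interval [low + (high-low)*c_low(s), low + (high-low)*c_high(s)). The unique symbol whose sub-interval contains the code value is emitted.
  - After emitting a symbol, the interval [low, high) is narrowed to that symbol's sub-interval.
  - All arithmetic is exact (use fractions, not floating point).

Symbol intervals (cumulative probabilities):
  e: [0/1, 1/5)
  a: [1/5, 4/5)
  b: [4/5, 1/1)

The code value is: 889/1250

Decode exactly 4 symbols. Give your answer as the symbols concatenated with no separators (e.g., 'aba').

Answer: abae

Derivation:
Step 1: interval [0/1, 1/1), width = 1/1 - 0/1 = 1/1
  'e': [0/1 + 1/1*0/1, 0/1 + 1/1*1/5) = [0/1, 1/5)
  'a': [0/1 + 1/1*1/5, 0/1 + 1/1*4/5) = [1/5, 4/5) <- contains code 889/1250
  'b': [0/1 + 1/1*4/5, 0/1 + 1/1*1/1) = [4/5, 1/1)
  emit 'a', narrow to [1/5, 4/5)
Step 2: interval [1/5, 4/5), width = 4/5 - 1/5 = 3/5
  'e': [1/5 + 3/5*0/1, 1/5 + 3/5*1/5) = [1/5, 8/25)
  'a': [1/5 + 3/5*1/5, 1/5 + 3/5*4/5) = [8/25, 17/25)
  'b': [1/5 + 3/5*4/5, 1/5 + 3/5*1/1) = [17/25, 4/5) <- contains code 889/1250
  emit 'b', narrow to [17/25, 4/5)
Step 3: interval [17/25, 4/5), width = 4/5 - 17/25 = 3/25
  'e': [17/25 + 3/25*0/1, 17/25 + 3/25*1/5) = [17/25, 88/125)
  'a': [17/25 + 3/25*1/5, 17/25 + 3/25*4/5) = [88/125, 97/125) <- contains code 889/1250
  'b': [17/25 + 3/25*4/5, 17/25 + 3/25*1/1) = [97/125, 4/5)
  emit 'a', narrow to [88/125, 97/125)
Step 4: interval [88/125, 97/125), width = 97/125 - 88/125 = 9/125
  'e': [88/125 + 9/125*0/1, 88/125 + 9/125*1/5) = [88/125, 449/625) <- contains code 889/1250
  'a': [88/125 + 9/125*1/5, 88/125 + 9/125*4/5) = [449/625, 476/625)
  'b': [88/125 + 9/125*4/5, 88/125 + 9/125*1/1) = [476/625, 97/125)
  emit 'e', narrow to [88/125, 449/625)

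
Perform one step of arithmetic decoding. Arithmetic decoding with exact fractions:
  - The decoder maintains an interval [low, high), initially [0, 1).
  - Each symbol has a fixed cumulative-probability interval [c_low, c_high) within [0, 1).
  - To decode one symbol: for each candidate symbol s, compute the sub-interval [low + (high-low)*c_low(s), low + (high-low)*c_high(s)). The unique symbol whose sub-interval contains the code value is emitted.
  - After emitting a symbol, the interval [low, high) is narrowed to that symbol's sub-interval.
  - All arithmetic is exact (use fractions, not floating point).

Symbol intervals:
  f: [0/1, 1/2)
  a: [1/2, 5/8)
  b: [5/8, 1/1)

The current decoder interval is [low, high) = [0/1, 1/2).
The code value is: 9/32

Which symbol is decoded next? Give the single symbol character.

Answer: a

Derivation:
Interval width = high − low = 1/2 − 0/1 = 1/2
Scaled code = (code − low) / width = (9/32 − 0/1) / 1/2 = 9/16
  f: [0/1, 1/2) 
  a: [1/2, 5/8) ← scaled code falls here ✓
  b: [5/8, 1/1) 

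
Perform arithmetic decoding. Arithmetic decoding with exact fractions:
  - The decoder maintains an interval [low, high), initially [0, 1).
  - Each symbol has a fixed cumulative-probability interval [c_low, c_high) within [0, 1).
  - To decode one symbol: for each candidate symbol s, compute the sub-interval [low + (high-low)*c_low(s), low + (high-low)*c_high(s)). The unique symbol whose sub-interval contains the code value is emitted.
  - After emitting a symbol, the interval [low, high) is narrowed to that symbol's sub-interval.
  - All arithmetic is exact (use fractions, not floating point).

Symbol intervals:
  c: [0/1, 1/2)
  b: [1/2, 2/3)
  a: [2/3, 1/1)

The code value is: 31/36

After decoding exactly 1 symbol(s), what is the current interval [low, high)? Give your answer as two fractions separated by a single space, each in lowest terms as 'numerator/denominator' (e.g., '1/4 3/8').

Answer: 2/3 1/1

Derivation:
Step 1: interval [0/1, 1/1), width = 1/1 - 0/1 = 1/1
  'c': [0/1 + 1/1*0/1, 0/1 + 1/1*1/2) = [0/1, 1/2)
  'b': [0/1 + 1/1*1/2, 0/1 + 1/1*2/3) = [1/2, 2/3)
  'a': [0/1 + 1/1*2/3, 0/1 + 1/1*1/1) = [2/3, 1/1) <- contains code 31/36
  emit 'a', narrow to [2/3, 1/1)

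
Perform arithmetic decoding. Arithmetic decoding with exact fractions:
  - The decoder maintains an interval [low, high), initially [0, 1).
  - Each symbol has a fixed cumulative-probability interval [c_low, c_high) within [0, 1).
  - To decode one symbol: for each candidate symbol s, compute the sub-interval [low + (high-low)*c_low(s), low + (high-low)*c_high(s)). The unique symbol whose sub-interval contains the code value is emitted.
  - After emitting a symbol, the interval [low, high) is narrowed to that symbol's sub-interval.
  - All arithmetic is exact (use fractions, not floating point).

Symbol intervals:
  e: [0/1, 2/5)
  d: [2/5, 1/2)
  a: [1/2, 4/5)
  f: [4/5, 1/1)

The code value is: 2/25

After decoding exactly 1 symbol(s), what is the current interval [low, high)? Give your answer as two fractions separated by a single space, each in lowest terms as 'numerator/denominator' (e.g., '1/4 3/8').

Step 1: interval [0/1, 1/1), width = 1/1 - 0/1 = 1/1
  'e': [0/1 + 1/1*0/1, 0/1 + 1/1*2/5) = [0/1, 2/5) <- contains code 2/25
  'd': [0/1 + 1/1*2/5, 0/1 + 1/1*1/2) = [2/5, 1/2)
  'a': [0/1 + 1/1*1/2, 0/1 + 1/1*4/5) = [1/2, 4/5)
  'f': [0/1 + 1/1*4/5, 0/1 + 1/1*1/1) = [4/5, 1/1)
  emit 'e', narrow to [0/1, 2/5)

Answer: 0/1 2/5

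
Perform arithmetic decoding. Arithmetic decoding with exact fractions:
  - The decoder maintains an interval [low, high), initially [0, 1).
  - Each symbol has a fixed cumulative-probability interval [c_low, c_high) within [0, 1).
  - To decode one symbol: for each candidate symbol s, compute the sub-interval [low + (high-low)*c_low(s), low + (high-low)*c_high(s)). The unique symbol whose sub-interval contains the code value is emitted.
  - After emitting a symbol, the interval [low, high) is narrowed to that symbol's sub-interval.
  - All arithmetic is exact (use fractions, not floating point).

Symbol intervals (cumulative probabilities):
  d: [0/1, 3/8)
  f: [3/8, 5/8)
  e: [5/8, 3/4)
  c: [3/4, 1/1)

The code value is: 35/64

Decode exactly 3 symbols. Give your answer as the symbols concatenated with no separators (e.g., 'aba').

Answer: fef

Derivation:
Step 1: interval [0/1, 1/1), width = 1/1 - 0/1 = 1/1
  'd': [0/1 + 1/1*0/1, 0/1 + 1/1*3/8) = [0/1, 3/8)
  'f': [0/1 + 1/1*3/8, 0/1 + 1/1*5/8) = [3/8, 5/8) <- contains code 35/64
  'e': [0/1 + 1/1*5/8, 0/1 + 1/1*3/4) = [5/8, 3/4)
  'c': [0/1 + 1/1*3/4, 0/1 + 1/1*1/1) = [3/4, 1/1)
  emit 'f', narrow to [3/8, 5/8)
Step 2: interval [3/8, 5/8), width = 5/8 - 3/8 = 1/4
  'd': [3/8 + 1/4*0/1, 3/8 + 1/4*3/8) = [3/8, 15/32)
  'f': [3/8 + 1/4*3/8, 3/8 + 1/4*5/8) = [15/32, 17/32)
  'e': [3/8 + 1/4*5/8, 3/8 + 1/4*3/4) = [17/32, 9/16) <- contains code 35/64
  'c': [3/8 + 1/4*3/4, 3/8 + 1/4*1/1) = [9/16, 5/8)
  emit 'e', narrow to [17/32, 9/16)
Step 3: interval [17/32, 9/16), width = 9/16 - 17/32 = 1/32
  'd': [17/32 + 1/32*0/1, 17/32 + 1/32*3/8) = [17/32, 139/256)
  'f': [17/32 + 1/32*3/8, 17/32 + 1/32*5/8) = [139/256, 141/256) <- contains code 35/64
  'e': [17/32 + 1/32*5/8, 17/32 + 1/32*3/4) = [141/256, 71/128)
  'c': [17/32 + 1/32*3/4, 17/32 + 1/32*1/1) = [71/128, 9/16)
  emit 'f', narrow to [139/256, 141/256)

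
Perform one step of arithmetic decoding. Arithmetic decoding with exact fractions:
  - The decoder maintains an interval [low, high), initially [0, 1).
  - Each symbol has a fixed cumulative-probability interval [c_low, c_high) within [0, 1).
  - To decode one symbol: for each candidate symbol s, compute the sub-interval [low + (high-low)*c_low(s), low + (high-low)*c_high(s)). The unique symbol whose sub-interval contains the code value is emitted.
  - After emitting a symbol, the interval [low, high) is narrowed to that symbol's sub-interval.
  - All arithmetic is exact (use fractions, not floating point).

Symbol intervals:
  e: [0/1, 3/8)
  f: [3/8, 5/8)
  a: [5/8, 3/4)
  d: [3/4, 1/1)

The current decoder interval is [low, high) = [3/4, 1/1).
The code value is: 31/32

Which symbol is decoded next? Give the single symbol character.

Answer: d

Derivation:
Interval width = high − low = 1/1 − 3/4 = 1/4
Scaled code = (code − low) / width = (31/32 − 3/4) / 1/4 = 7/8
  e: [0/1, 3/8) 
  f: [3/8, 5/8) 
  a: [5/8, 3/4) 
  d: [3/4, 1/1) ← scaled code falls here ✓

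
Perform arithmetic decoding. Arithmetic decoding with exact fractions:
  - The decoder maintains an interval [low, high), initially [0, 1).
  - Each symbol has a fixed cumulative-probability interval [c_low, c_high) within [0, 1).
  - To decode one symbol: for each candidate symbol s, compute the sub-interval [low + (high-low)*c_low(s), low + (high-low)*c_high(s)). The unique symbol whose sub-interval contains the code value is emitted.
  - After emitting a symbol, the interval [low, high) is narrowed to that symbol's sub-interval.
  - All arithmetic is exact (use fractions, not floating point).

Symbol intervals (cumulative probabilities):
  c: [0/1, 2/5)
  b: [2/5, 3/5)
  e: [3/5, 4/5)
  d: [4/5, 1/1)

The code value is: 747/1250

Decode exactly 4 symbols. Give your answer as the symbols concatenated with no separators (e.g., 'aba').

Answer: bdde

Derivation:
Step 1: interval [0/1, 1/1), width = 1/1 - 0/1 = 1/1
  'c': [0/1 + 1/1*0/1, 0/1 + 1/1*2/5) = [0/1, 2/5)
  'b': [0/1 + 1/1*2/5, 0/1 + 1/1*3/5) = [2/5, 3/5) <- contains code 747/1250
  'e': [0/1 + 1/1*3/5, 0/1 + 1/1*4/5) = [3/5, 4/5)
  'd': [0/1 + 1/1*4/5, 0/1 + 1/1*1/1) = [4/5, 1/1)
  emit 'b', narrow to [2/5, 3/5)
Step 2: interval [2/5, 3/5), width = 3/5 - 2/5 = 1/5
  'c': [2/5 + 1/5*0/1, 2/5 + 1/5*2/5) = [2/5, 12/25)
  'b': [2/5 + 1/5*2/5, 2/5 + 1/5*3/5) = [12/25, 13/25)
  'e': [2/5 + 1/5*3/5, 2/5 + 1/5*4/5) = [13/25, 14/25)
  'd': [2/5 + 1/5*4/5, 2/5 + 1/5*1/1) = [14/25, 3/5) <- contains code 747/1250
  emit 'd', narrow to [14/25, 3/5)
Step 3: interval [14/25, 3/5), width = 3/5 - 14/25 = 1/25
  'c': [14/25 + 1/25*0/1, 14/25 + 1/25*2/5) = [14/25, 72/125)
  'b': [14/25 + 1/25*2/5, 14/25 + 1/25*3/5) = [72/125, 73/125)
  'e': [14/25 + 1/25*3/5, 14/25 + 1/25*4/5) = [73/125, 74/125)
  'd': [14/25 + 1/25*4/5, 14/25 + 1/25*1/1) = [74/125, 3/5) <- contains code 747/1250
  emit 'd', narrow to [74/125, 3/5)
Step 4: interval [74/125, 3/5), width = 3/5 - 74/125 = 1/125
  'c': [74/125 + 1/125*0/1, 74/125 + 1/125*2/5) = [74/125, 372/625)
  'b': [74/125 + 1/125*2/5, 74/125 + 1/125*3/5) = [372/625, 373/625)
  'e': [74/125 + 1/125*3/5, 74/125 + 1/125*4/5) = [373/625, 374/625) <- contains code 747/1250
  'd': [74/125 + 1/125*4/5, 74/125 + 1/125*1/1) = [374/625, 3/5)
  emit 'e', narrow to [373/625, 374/625)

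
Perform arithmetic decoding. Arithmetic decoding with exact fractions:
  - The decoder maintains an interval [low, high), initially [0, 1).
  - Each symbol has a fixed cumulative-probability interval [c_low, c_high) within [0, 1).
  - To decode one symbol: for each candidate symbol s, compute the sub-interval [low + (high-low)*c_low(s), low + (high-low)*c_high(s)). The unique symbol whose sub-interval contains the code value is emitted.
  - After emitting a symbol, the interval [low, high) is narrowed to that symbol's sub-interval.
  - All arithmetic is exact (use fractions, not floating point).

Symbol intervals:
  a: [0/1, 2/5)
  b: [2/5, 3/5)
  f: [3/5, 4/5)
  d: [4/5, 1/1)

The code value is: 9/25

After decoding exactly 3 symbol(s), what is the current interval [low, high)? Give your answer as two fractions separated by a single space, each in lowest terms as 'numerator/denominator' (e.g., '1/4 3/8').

Step 1: interval [0/1, 1/1), width = 1/1 - 0/1 = 1/1
  'a': [0/1 + 1/1*0/1, 0/1 + 1/1*2/5) = [0/1, 2/5) <- contains code 9/25
  'b': [0/1 + 1/1*2/5, 0/1 + 1/1*3/5) = [2/5, 3/5)
  'f': [0/1 + 1/1*3/5, 0/1 + 1/1*4/5) = [3/5, 4/5)
  'd': [0/1 + 1/1*4/5, 0/1 + 1/1*1/1) = [4/5, 1/1)
  emit 'a', narrow to [0/1, 2/5)
Step 2: interval [0/1, 2/5), width = 2/5 - 0/1 = 2/5
  'a': [0/1 + 2/5*0/1, 0/1 + 2/5*2/5) = [0/1, 4/25)
  'b': [0/1 + 2/5*2/5, 0/1 + 2/5*3/5) = [4/25, 6/25)
  'f': [0/1 + 2/5*3/5, 0/1 + 2/5*4/5) = [6/25, 8/25)
  'd': [0/1 + 2/5*4/5, 0/1 + 2/5*1/1) = [8/25, 2/5) <- contains code 9/25
  emit 'd', narrow to [8/25, 2/5)
Step 3: interval [8/25, 2/5), width = 2/5 - 8/25 = 2/25
  'a': [8/25 + 2/25*0/1, 8/25 + 2/25*2/5) = [8/25, 44/125)
  'b': [8/25 + 2/25*2/5, 8/25 + 2/25*3/5) = [44/125, 46/125) <- contains code 9/25
  'f': [8/25 + 2/25*3/5, 8/25 + 2/25*4/5) = [46/125, 48/125)
  'd': [8/25 + 2/25*4/5, 8/25 + 2/25*1/1) = [48/125, 2/5)
  emit 'b', narrow to [44/125, 46/125)

Answer: 44/125 46/125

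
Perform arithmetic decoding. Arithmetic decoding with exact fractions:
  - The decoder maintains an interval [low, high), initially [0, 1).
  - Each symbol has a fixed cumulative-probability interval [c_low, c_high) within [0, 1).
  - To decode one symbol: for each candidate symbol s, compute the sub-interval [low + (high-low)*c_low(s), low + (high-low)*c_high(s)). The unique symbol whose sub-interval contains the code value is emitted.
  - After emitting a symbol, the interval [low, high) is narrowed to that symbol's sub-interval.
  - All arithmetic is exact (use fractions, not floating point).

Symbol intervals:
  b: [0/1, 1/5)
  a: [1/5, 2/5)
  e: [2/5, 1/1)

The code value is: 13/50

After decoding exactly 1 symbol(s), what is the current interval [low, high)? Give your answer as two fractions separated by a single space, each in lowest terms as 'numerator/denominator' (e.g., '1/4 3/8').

Answer: 1/5 2/5

Derivation:
Step 1: interval [0/1, 1/1), width = 1/1 - 0/1 = 1/1
  'b': [0/1 + 1/1*0/1, 0/1 + 1/1*1/5) = [0/1, 1/5)
  'a': [0/1 + 1/1*1/5, 0/1 + 1/1*2/5) = [1/5, 2/5) <- contains code 13/50
  'e': [0/1 + 1/1*2/5, 0/1 + 1/1*1/1) = [2/5, 1/1)
  emit 'a', narrow to [1/5, 2/5)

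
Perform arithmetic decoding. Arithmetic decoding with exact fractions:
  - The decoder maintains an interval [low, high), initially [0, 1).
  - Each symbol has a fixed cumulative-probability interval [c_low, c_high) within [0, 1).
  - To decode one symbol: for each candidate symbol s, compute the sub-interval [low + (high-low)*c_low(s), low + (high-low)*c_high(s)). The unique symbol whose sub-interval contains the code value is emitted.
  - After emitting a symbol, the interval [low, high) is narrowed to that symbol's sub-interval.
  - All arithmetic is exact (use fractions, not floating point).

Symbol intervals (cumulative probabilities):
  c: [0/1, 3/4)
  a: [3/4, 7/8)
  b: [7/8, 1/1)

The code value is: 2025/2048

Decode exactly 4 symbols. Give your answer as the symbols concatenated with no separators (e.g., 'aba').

Answer: bbcc

Derivation:
Step 1: interval [0/1, 1/1), width = 1/1 - 0/1 = 1/1
  'c': [0/1 + 1/1*0/1, 0/1 + 1/1*3/4) = [0/1, 3/4)
  'a': [0/1 + 1/1*3/4, 0/1 + 1/1*7/8) = [3/4, 7/8)
  'b': [0/1 + 1/1*7/8, 0/1 + 1/1*1/1) = [7/8, 1/1) <- contains code 2025/2048
  emit 'b', narrow to [7/8, 1/1)
Step 2: interval [7/8, 1/1), width = 1/1 - 7/8 = 1/8
  'c': [7/8 + 1/8*0/1, 7/8 + 1/8*3/4) = [7/8, 31/32)
  'a': [7/8 + 1/8*3/4, 7/8 + 1/8*7/8) = [31/32, 63/64)
  'b': [7/8 + 1/8*7/8, 7/8 + 1/8*1/1) = [63/64, 1/1) <- contains code 2025/2048
  emit 'b', narrow to [63/64, 1/1)
Step 3: interval [63/64, 1/1), width = 1/1 - 63/64 = 1/64
  'c': [63/64 + 1/64*0/1, 63/64 + 1/64*3/4) = [63/64, 255/256) <- contains code 2025/2048
  'a': [63/64 + 1/64*3/4, 63/64 + 1/64*7/8) = [255/256, 511/512)
  'b': [63/64 + 1/64*7/8, 63/64 + 1/64*1/1) = [511/512, 1/1)
  emit 'c', narrow to [63/64, 255/256)
Step 4: interval [63/64, 255/256), width = 255/256 - 63/64 = 3/256
  'c': [63/64 + 3/256*0/1, 63/64 + 3/256*3/4) = [63/64, 1017/1024) <- contains code 2025/2048
  'a': [63/64 + 3/256*3/4, 63/64 + 3/256*7/8) = [1017/1024, 2037/2048)
  'b': [63/64 + 3/256*7/8, 63/64 + 3/256*1/1) = [2037/2048, 255/256)
  emit 'c', narrow to [63/64, 1017/1024)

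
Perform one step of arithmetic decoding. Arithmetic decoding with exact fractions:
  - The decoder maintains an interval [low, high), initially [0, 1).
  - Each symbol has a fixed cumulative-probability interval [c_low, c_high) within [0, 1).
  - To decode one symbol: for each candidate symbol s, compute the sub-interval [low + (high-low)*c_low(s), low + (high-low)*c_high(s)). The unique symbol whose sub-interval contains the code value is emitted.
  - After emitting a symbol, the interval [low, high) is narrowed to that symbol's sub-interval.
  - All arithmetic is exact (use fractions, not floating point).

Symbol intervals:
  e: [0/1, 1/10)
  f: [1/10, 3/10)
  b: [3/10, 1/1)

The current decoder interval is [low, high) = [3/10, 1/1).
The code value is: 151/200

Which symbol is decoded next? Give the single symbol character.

Interval width = high − low = 1/1 − 3/10 = 7/10
Scaled code = (code − low) / width = (151/200 − 3/10) / 7/10 = 13/20
  e: [0/1, 1/10) 
  f: [1/10, 3/10) 
  b: [3/10, 1/1) ← scaled code falls here ✓

Answer: b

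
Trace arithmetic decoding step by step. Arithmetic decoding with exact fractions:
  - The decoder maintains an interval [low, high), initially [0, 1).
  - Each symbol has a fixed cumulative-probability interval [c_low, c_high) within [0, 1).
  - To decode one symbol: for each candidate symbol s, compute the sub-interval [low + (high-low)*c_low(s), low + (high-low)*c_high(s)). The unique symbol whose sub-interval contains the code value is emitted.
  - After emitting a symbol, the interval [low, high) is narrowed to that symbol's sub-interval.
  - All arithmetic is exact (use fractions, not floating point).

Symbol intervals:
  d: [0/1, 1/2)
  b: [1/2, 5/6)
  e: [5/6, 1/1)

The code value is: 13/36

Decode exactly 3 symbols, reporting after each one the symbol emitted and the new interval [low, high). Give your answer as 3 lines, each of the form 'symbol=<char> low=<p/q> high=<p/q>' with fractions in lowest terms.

Answer: symbol=d low=0/1 high=1/2
symbol=b low=1/4 high=5/12
symbol=b low=1/3 high=7/18

Derivation:
Step 1: interval [0/1, 1/1), width = 1/1 - 0/1 = 1/1
  'd': [0/1 + 1/1*0/1, 0/1 + 1/1*1/2) = [0/1, 1/2) <- contains code 13/36
  'b': [0/1 + 1/1*1/2, 0/1 + 1/1*5/6) = [1/2, 5/6)
  'e': [0/1 + 1/1*5/6, 0/1 + 1/1*1/1) = [5/6, 1/1)
  emit 'd', narrow to [0/1, 1/2)
Step 2: interval [0/1, 1/2), width = 1/2 - 0/1 = 1/2
  'd': [0/1 + 1/2*0/1, 0/1 + 1/2*1/2) = [0/1, 1/4)
  'b': [0/1 + 1/2*1/2, 0/1 + 1/2*5/6) = [1/4, 5/12) <- contains code 13/36
  'e': [0/1 + 1/2*5/6, 0/1 + 1/2*1/1) = [5/12, 1/2)
  emit 'b', narrow to [1/4, 5/12)
Step 3: interval [1/4, 5/12), width = 5/12 - 1/4 = 1/6
  'd': [1/4 + 1/6*0/1, 1/4 + 1/6*1/2) = [1/4, 1/3)
  'b': [1/4 + 1/6*1/2, 1/4 + 1/6*5/6) = [1/3, 7/18) <- contains code 13/36
  'e': [1/4 + 1/6*5/6, 1/4 + 1/6*1/1) = [7/18, 5/12)
  emit 'b', narrow to [1/3, 7/18)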